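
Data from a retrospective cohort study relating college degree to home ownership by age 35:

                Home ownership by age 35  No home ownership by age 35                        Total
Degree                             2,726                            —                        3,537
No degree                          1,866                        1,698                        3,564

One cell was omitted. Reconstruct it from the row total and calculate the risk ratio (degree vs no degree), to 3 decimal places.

1.472

The missing cell is in the exposed row: 3537 − 2726 = 811.
So a = 2726, b = 811, c = 1866, d = 1698.
RR = [a/(a+b)] / [c/(c+d)] = (2726/3537) / (1866/3564) = 0.77071/0.52357 = 1.47203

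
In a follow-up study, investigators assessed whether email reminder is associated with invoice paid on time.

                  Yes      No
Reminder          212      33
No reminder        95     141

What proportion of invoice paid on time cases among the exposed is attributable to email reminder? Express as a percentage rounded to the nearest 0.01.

53.48

Cells: a = 212, b = 33, c = 95, d = 141.
Risk in exposed = 212/245 = 0.86531; risk in unexposed = 95/236 = 0.40254.
RR = 0.86531/0.40254 = 2.14960
AR% = (RR − 1)/RR × 100 = (2.14960 − 1)/2.14960 × 100 = 53.4798%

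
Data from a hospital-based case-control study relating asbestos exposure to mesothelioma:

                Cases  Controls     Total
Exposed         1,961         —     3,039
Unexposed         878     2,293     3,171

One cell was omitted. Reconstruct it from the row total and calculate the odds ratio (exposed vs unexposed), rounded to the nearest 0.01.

4.75

The missing cell is in the exposed row: 3039 − 1961 = 1078.
So a = 1961, b = 1078, c = 878, d = 2293.
OR = (a·d)/(b·c) = (1961 × 2293) / (1078 × 878) = 4496573 / 946484 = 4.75082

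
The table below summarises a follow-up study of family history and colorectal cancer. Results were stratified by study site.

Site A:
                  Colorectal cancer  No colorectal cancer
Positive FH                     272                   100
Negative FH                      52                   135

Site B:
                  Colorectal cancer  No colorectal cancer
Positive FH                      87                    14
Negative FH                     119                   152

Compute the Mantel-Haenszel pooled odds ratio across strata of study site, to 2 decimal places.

OR_MH = Σ(aᵢdᵢ/nᵢ) / Σ(bᵢcᵢ/nᵢ), where nᵢ is the stratum total.
Stratum 1 (Site A): n = 559; a·d/n = 272·135/559 = 65.6887; b·c/n = 100·52/559 = 9.3023
Stratum 2 (Site B): n = 372; a·d/n = 87·152/372 = 35.5484; b·c/n = 14·119/372 = 4.4785
OR_MH = (65.6887 + 35.5484) / (9.3023 + 4.4785) = 101.2371 / 13.7808 = 7.34623

7.35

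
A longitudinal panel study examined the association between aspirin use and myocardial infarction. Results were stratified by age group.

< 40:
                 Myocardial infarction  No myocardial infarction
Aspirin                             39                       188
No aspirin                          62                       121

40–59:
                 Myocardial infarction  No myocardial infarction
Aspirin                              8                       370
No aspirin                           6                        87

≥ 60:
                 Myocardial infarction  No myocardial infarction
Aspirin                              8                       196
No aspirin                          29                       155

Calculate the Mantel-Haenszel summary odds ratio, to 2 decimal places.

OR_MH = Σ(aᵢdᵢ/nᵢ) / Σ(bᵢcᵢ/nᵢ), where nᵢ is the stratum total.
Stratum 1 (< 40): n = 410; a·d/n = 39·121/410 = 11.5098; b·c/n = 188·62/410 = 28.4293
Stratum 2 (40–59): n = 471; a·d/n = 8·87/471 = 1.4777; b·c/n = 370·6/471 = 4.7134
Stratum 3 (≥ 60): n = 388; a·d/n = 8·155/388 = 3.1959; b·c/n = 196·29/388 = 14.6495
OR_MH = (11.5098 + 1.4777 + 3.1959) / (28.4293 + 4.7134 + 14.6495) = 16.1833 / 47.7921 = 0.33862

0.34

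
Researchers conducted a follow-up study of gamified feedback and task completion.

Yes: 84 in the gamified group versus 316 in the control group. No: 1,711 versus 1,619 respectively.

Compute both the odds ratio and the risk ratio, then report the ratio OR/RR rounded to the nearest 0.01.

0.88

From the description: a = 84, b = 1711, c = 316, d = 1619.
OR = (84·1619)/(1711·316) = 135996/540676 = 0.25153
Risk in exposed = 84/1795 = 0.04680; risk in unexposed = 316/1935 = 0.16331; RR = 0.28656
OR/RR = 0.25153 / 0.28656 = 0.87777
The outcome is not rare, so the OR lies further from 1 than the RR.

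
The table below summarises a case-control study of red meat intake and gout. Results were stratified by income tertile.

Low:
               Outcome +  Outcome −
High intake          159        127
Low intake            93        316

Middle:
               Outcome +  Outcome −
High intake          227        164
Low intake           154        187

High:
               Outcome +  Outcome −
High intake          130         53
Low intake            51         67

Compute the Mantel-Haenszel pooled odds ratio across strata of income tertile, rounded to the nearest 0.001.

2.633

OR_MH = Σ(aᵢdᵢ/nᵢ) / Σ(bᵢcᵢ/nᵢ), where nᵢ is the stratum total.
Stratum 1 (Low): n = 695; a·d/n = 159·316/695 = 72.2935; b·c/n = 127·93/695 = 16.9942
Stratum 2 (Middle): n = 732; a·d/n = 227·187/732 = 57.9904; b·c/n = 164·154/732 = 34.5027
Stratum 3 (High): n = 301; a·d/n = 130·67/301 = 28.9369; b·c/n = 53·51/301 = 8.9801
OR_MH = (72.2935 + 57.9904 + 28.9369) / (16.9942 + 34.5027 + 8.9801) = 159.2208 / 60.4770 = 2.63275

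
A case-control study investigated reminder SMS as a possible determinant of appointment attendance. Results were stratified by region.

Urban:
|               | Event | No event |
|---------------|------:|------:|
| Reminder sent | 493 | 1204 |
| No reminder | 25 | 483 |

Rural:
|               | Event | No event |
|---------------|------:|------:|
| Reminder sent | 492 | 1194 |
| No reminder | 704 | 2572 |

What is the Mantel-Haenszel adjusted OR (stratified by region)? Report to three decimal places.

1.983

OR_MH = Σ(aᵢdᵢ/nᵢ) / Σ(bᵢcᵢ/nᵢ), where nᵢ is the stratum total.
Stratum 1 (Urban): n = 2205; a·d/n = 493·483/2205 = 107.9905; b·c/n = 1204·25/2205 = 13.6508
Stratum 2 (Rural): n = 4962; a·d/n = 492·2572/4962 = 255.0230; b·c/n = 1194·704/4962 = 169.4027
OR_MH = (107.9905 + 255.0230) / (13.6508 + 169.4027) = 363.0135 / 183.0535 = 1.98310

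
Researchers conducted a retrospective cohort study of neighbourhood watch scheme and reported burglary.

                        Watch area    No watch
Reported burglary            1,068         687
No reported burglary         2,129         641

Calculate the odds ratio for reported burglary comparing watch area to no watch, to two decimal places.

0.47

Reading the table with exposure as columns: a = 1068 (Watch area, case), b = 2129 (Watch area, non-case), c = 687 (No watch, case), d = 641.
OR = (a·d)/(b·c) = (1068 × 641) / (2129 × 687) = 684588 / 1462623 = 0.46805
Exposure is associated with lower odds of reported burglary (OR = 0.47 < 1).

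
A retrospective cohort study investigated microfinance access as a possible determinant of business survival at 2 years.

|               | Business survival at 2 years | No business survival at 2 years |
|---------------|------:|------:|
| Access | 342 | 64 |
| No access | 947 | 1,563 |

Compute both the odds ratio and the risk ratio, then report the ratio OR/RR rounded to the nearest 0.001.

3.950

Cells: a = 342, b = 64, c = 947, d = 1563.
OR = (342·1563)/(64·947) = 534546/60608 = 8.81973
Risk in exposed = 342/406 = 0.84236; risk in unexposed = 947/2510 = 0.37729; RR = 2.23267
OR/RR = 8.81973 / 2.23267 = 3.95031
The outcome is not rare, so the OR lies further from 1 than the RR.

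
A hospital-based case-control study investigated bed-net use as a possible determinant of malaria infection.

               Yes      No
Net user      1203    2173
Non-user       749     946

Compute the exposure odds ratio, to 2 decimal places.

0.70

Cells: a = 1203, b = 2173, c = 749, d = 946.
OR = (a·d)/(b·c) = (1203 × 946) / (2173 × 749) = 1138038 / 1627577 = 0.69922
Exposure is associated with lower odds of malaria infection (OR = 0.70 < 1).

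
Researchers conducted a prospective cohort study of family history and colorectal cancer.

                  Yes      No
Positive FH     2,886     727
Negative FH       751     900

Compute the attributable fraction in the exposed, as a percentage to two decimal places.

Cells: a = 2886, b = 727, c = 751, d = 900.
Risk in exposed = 2886/3613 = 0.79878; risk in unexposed = 751/1651 = 0.45488.
RR = 0.79878/0.45488 = 1.75604
AR% = (RR − 1)/RR × 100 = (1.75604 − 1)/1.75604 × 100 = 43.0538%

43.05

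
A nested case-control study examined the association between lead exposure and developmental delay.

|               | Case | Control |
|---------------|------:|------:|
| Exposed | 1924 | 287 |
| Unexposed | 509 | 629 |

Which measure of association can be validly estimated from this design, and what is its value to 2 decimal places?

Cells: a = 1924, b = 287, c = 509, d = 629.
This is a nested case-control study: participants were sampled on outcome status, so risks in the source population cannot be estimated directly — relative risk is not valid here. The odds ratio is the appropriate measure.
OR = (a·d)/(b·c) = (1924 × 629) / (287 × 509) = 1210196 / 146083 = 8.28430

8.28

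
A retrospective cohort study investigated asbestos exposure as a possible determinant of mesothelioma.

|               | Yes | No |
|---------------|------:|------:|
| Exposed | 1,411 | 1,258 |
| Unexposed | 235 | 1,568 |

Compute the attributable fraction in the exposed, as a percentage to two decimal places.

Cells: a = 1411, b = 1258, c = 235, d = 1568.
Risk in exposed = 1411/2669 = 0.52866; risk in unexposed = 235/1803 = 0.13034.
RR = 0.52866/0.13034 = 4.05608
AR% = (RR − 1)/RR × 100 = (4.05608 − 1)/4.05608 × 100 = 75.3456%

75.35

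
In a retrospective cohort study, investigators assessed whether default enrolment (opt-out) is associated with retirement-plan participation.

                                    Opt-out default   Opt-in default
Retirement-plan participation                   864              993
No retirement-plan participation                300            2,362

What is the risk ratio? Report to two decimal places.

2.51

Reading the table with exposure as columns: a = 864 (Opt-out default, case), b = 300 (Opt-out default, non-case), c = 993 (Opt-in default, case), d = 2362.
Risk in exposed = 864/1164 = 0.74227; risk in unexposed = 993/3355 = 0.29598.
RR = 0.74227 / 0.29598 = 2.50786
The risk among the exposed is 2.51 times that among the unexposed.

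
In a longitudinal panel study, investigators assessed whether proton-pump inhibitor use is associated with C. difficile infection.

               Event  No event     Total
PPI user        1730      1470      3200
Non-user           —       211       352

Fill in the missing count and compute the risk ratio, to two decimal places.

The missing cell is in the unexposed row: 352 − 211 = 141.
So a = 1730, b = 1470, c = 141, d = 211.
RR = [a/(a+b)] / [c/(c+d)] = (1730/3200) / (141/352) = 0.54063/0.40057 = 1.34965

1.35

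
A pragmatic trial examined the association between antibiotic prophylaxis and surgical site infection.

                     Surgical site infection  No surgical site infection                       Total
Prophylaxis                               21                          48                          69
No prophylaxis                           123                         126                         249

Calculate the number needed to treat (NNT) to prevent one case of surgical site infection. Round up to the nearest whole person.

6

Risk in treated group = 21/69 = 0.30435; risk in control = 123/249 = 0.49398.
Absolute risk reduction = 0.49398 − 0.30435 = 0.18963
NNT = 1 / ARR = 1 / 0.18963 = 5.273 → round up → 6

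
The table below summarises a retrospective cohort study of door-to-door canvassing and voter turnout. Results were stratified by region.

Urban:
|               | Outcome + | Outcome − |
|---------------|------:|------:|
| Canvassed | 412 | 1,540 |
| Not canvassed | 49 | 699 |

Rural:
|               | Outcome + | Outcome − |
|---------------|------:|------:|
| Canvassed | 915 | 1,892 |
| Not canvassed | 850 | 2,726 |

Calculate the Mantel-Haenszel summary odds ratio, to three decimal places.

1.777

OR_MH = Σ(aᵢdᵢ/nᵢ) / Σ(bᵢcᵢ/nᵢ), where nᵢ is the stratum total.
Stratum 1 (Urban): n = 2700; a·d/n = 412·699/2700 = 106.6622; b·c/n = 1540·49/2700 = 27.9481
Stratum 2 (Rural): n = 6383; a·d/n = 915·2726/6383 = 390.7708; b·c/n = 1892·850/6383 = 251.9505
OR_MH = (106.6622 + 390.7708) / (27.9481 + 251.9505) = 497.4330 / 279.8986 = 1.77719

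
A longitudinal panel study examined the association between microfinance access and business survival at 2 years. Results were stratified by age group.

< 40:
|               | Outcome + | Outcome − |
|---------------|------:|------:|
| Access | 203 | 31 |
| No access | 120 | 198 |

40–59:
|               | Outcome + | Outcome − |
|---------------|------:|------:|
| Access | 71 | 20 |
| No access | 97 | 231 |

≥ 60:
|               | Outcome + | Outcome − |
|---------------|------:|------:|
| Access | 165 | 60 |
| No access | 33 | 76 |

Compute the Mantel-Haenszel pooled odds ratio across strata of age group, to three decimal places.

OR_MH = Σ(aᵢdᵢ/nᵢ) / Σ(bᵢcᵢ/nᵢ), where nᵢ is the stratum total.
Stratum 1 (< 40): n = 552; a·d/n = 203·198/552 = 72.8152; b·c/n = 31·120/552 = 6.7391
Stratum 2 (40–59): n = 419; a·d/n = 71·231/419 = 39.1432; b·c/n = 20·97/419 = 4.6301
Stratum 3 (≥ 60): n = 334; a·d/n = 165·76/334 = 37.5449; b·c/n = 60·33/334 = 5.9281
OR_MH = (72.8152 + 39.1432 + 37.5449) / (6.7391 + 4.6301 + 5.9281) = 149.5033 / 17.2973 = 8.64314

8.643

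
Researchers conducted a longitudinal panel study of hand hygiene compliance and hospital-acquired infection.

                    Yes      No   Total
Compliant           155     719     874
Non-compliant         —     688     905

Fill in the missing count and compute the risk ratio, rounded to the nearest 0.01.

The missing cell is in the unexposed row: 905 − 688 = 217.
So a = 155, b = 719, c = 217, d = 688.
RR = [a/(a+b)] / [c/(c+d)] = (155/874) / (217/905) = 0.17735/0.23978 = 0.73962

0.74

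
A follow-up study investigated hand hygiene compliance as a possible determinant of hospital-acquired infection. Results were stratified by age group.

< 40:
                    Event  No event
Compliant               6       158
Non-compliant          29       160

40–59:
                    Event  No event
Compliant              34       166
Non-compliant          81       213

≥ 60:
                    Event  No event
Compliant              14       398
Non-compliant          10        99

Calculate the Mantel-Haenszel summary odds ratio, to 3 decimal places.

0.419

OR_MH = Σ(aᵢdᵢ/nᵢ) / Σ(bᵢcᵢ/nᵢ), where nᵢ is the stratum total.
Stratum 1 (< 40): n = 353; a·d/n = 6·160/353 = 2.7195; b·c/n = 158·29/353 = 12.9802
Stratum 2 (40–59): n = 494; a·d/n = 34·213/494 = 14.6599; b·c/n = 166·81/494 = 27.2186
Stratum 3 (≥ 60): n = 521; a·d/n = 14·99/521 = 2.6603; b·c/n = 398·10/521 = 7.6392
OR_MH = (2.7195 + 14.6599 + 2.6603) / (12.9802 + 27.2186 + 7.6392) = 20.0397 / 47.8379 = 0.41891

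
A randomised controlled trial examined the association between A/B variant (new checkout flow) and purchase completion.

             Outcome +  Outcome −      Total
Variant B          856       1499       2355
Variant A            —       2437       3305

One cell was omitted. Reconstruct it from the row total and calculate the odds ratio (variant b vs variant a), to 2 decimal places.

The missing cell is in the unexposed row: 3305 − 2437 = 868.
So a = 856, b = 1499, c = 868, d = 2437.
OR = (a·d)/(b·c) = (856 × 2437) / (1499 × 868) = 2086072 / 1301132 = 1.60327

1.60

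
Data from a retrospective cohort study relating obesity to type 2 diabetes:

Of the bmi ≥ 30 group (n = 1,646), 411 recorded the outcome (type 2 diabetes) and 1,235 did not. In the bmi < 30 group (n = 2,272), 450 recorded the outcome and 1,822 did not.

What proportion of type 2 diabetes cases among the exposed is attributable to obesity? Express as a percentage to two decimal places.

From the description: a = 411, b = 1235, c = 450, d = 1822.
Risk in exposed = 411/1646 = 0.24970; risk in unexposed = 450/2272 = 0.19806.
RR = 0.24970/0.19806 = 1.26069
AR% = (RR − 1)/RR × 100 = (1.26069 − 1)/1.26069 × 100 = 20.6783%

20.68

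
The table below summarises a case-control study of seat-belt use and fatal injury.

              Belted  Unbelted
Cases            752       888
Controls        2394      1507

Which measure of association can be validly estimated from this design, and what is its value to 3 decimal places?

Reading the table with exposure as columns: a = 752 (Belted, case), b = 2394 (Belted, non-case), c = 888 (Unbelted, case), d = 1507.
This is a case-control study: participants were sampled on outcome status, so risks in the source population cannot be estimated directly — relative risk is not valid here. The odds ratio is the appropriate measure.
OR = (a·d)/(b·c) = (752 × 1507) / (2394 × 888) = 1133264 / 2125872 = 0.53308

0.533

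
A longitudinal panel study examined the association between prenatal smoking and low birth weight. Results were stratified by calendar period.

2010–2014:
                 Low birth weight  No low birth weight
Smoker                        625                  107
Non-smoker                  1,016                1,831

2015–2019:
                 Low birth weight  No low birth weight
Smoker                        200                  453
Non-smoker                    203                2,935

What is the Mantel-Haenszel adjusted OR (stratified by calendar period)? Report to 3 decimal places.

8.687

OR_MH = Σ(aᵢdᵢ/nᵢ) / Σ(bᵢcᵢ/nᵢ), where nᵢ is the stratum total.
Stratum 1 (2010–2014): n = 3579; a·d/n = 625·1831/3579 = 319.7471; b·c/n = 107·1016/3579 = 30.3750
Stratum 2 (2015–2019): n = 3791; a·d/n = 200·2935/3791 = 154.8404; b·c/n = 453·203/3791 = 24.2572
OR_MH = (319.7471 + 154.8404) / (30.3750 + 24.2572) = 474.5875 / 54.6322 = 8.68696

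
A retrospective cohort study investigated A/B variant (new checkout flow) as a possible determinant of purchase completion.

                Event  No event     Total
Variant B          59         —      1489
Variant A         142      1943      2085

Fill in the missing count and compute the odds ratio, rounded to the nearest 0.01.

0.56

The missing cell is in the exposed row: 1489 − 59 = 1430.
So a = 59, b = 1430, c = 142, d = 1943.
OR = (a·d)/(b·c) = (59 × 1943) / (1430 × 142) = 114637 / 203060 = 0.56455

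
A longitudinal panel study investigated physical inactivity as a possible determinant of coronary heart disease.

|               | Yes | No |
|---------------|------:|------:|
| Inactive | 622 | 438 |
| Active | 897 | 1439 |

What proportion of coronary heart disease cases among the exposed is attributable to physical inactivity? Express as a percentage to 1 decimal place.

Cells: a = 622, b = 438, c = 897, d = 1439.
Risk in exposed = 622/1060 = 0.58679; risk in unexposed = 897/2336 = 0.38399.
RR = 0.58679/0.38399 = 1.52815
AR% = (RR − 1)/RR × 100 = (1.52815 − 1)/1.52815 × 100 = 34.5612%

34.6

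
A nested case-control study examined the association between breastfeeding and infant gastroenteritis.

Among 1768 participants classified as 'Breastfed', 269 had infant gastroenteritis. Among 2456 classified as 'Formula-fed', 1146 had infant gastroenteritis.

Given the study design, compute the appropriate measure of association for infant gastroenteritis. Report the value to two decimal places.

0.21

From the description: a = 269, b = 1499, c = 1146, d = 1310.
This is a nested case-control study: participants were sampled on outcome status, so risks in the source population cannot be estimated directly — relative risk is not valid here. The odds ratio is the appropriate measure.
OR = (a·d)/(b·c) = (269 × 1310) / (1499 × 1146) = 352390 / 1717854 = 0.20513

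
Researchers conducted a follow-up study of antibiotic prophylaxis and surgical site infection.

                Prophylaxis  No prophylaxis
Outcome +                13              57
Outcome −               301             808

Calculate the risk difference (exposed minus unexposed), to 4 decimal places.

-0.0245

Reading the table with exposure as columns: a = 13 (Prophylaxis, case), b = 301 (Prophylaxis, non-case), c = 57 (No prophylaxis, case), d = 808.
Risk in exposed = 13/314 = 0.041401; risk in unexposed = 57/865 = 0.065896.
Risk difference = 0.041401 − 0.065896 = -0.024495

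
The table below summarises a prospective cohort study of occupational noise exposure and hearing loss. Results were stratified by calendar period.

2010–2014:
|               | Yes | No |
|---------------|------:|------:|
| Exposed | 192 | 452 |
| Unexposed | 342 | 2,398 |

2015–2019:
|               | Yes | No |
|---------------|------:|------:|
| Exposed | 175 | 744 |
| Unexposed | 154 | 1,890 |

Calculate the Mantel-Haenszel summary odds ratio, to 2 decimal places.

2.94

OR_MH = Σ(aᵢdᵢ/nᵢ) / Σ(bᵢcᵢ/nᵢ), where nᵢ is the stratum total.
Stratum 1 (2010–2014): n = 3384; a·d/n = 192·2398/3384 = 136.0567; b·c/n = 452·342/3384 = 45.6809
Stratum 2 (2015–2019): n = 2963; a·d/n = 175·1890/2963 = 111.6267; b·c/n = 744·154/2963 = 38.6689
OR_MH = (136.0567 + 111.6267) / (45.6809 + 38.6689) = 247.6835 / 84.3498 = 2.93639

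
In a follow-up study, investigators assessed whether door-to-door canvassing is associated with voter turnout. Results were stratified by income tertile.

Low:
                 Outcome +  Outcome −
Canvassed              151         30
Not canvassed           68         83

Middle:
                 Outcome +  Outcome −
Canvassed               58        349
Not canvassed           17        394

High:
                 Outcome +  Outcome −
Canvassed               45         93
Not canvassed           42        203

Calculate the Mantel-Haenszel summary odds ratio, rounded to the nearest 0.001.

3.795

OR_MH = Σ(aᵢdᵢ/nᵢ) / Σ(bᵢcᵢ/nᵢ), where nᵢ is the stratum total.
Stratum 1 (Low): n = 332; a·d/n = 151·83/332 = 37.7500; b·c/n = 30·68/332 = 6.1446
Stratum 2 (Middle): n = 818; a·d/n = 58·394/818 = 27.9364; b·c/n = 349·17/818 = 7.2531
Stratum 3 (High): n = 383; a·d/n = 45·203/383 = 23.8512; b·c/n = 93·42/383 = 10.1984
OR_MH = (37.7500 + 27.9364 + 23.8512) / (6.1446 + 7.2531 + 10.1984) = 89.5376 / 23.5961 = 3.79460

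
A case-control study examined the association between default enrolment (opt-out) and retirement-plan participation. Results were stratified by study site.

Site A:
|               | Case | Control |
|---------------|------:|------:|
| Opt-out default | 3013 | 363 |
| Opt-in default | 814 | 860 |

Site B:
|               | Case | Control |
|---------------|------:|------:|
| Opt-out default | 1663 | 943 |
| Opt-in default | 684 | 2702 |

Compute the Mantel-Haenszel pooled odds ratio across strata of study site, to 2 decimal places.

7.60

OR_MH = Σ(aᵢdᵢ/nᵢ) / Σ(bᵢcᵢ/nᵢ), where nᵢ is the stratum total.
Stratum 1 (Site A): n = 5050; a·d/n = 3013·860/5050 = 513.1050; b·c/n = 363·814/5050 = 58.5113
Stratum 2 (Site B): n = 5992; a·d/n = 1663·2702/5992 = 749.9042; b·c/n = 943·684/5992 = 107.6455
OR_MH = (513.1050 + 749.9042) / (58.5113 + 107.6455) = 1263.0092 / 166.1568 = 7.60131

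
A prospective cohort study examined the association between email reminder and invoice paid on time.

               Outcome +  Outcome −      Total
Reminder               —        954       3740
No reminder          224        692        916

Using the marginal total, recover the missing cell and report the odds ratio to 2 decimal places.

9.02

The missing cell is in the exposed row: 3740 − 954 = 2786.
So a = 2786, b = 954, c = 224, d = 692.
OR = (a·d)/(b·c) = (2786 × 692) / (954 × 224) = 1927912 / 213696 = 9.02175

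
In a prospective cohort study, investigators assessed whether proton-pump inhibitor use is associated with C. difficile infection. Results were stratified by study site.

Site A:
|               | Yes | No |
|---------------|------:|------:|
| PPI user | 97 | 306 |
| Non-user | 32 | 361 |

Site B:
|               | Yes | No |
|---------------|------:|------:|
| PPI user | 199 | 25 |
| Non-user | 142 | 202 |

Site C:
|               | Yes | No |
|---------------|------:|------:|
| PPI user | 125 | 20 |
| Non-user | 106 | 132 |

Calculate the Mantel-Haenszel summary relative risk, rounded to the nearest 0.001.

2.191

RR_MH = Σ(aᵢ·n₀ᵢ/nᵢ) / Σ(cᵢ·n₁ᵢ/nᵢ), with n₁ᵢ = aᵢ+bᵢ (exposed), n₀ᵢ = cᵢ+dᵢ (unexposed), nᵢ = n₁ᵢ+n₀ᵢ.
Stratum 1 (Site A): n₁ = 403, n₀ = 393, n = 796; a·n₀/n = 97·393/796 = 47.8907; c·n₁/n = 32·403/796 = 16.2010
Stratum 2 (Site B): n₁ = 224, n₀ = 344, n = 568; a·n₀/n = 199·344/568 = 120.5211; c·n₁/n = 142·224/568 = 56.0000
Stratum 3 (Site C): n₁ = 145, n₀ = 238, n = 383; a·n₀/n = 125·238/383 = 77.6762; c·n₁/n = 106·145/383 = 40.1305
RR_MH = (47.8907 + 120.5211 + 77.6762) / (16.2010 + 56.0000 + 40.1305) = 246.0881 / 112.3316 = 2.19073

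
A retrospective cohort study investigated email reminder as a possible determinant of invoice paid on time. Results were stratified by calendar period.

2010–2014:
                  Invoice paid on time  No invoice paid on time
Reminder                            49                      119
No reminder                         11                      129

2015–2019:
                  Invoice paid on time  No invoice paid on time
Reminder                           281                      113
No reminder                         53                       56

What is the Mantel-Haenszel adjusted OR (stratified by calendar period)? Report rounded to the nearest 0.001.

OR_MH = Σ(aᵢdᵢ/nᵢ) / Σ(bᵢcᵢ/nᵢ), where nᵢ is the stratum total.
Stratum 1 (2010–2014): n = 308; a·d/n = 49·129/308 = 20.5227; b·c/n = 119·11/308 = 4.2500
Stratum 2 (2015–2019): n = 503; a·d/n = 281·56/503 = 31.2843; b·c/n = 113·53/503 = 11.9066
OR_MH = (20.5227 + 31.2843) / (4.2500 + 11.9066) = 51.8070 / 16.1566 = 3.20656

3.207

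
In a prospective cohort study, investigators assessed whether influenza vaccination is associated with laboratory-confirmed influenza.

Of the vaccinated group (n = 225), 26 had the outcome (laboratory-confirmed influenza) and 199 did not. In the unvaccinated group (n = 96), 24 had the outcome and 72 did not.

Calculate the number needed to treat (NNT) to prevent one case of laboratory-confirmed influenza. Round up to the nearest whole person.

8

Risk in treated group = 26/225 = 0.11556; risk in control = 24/96 = 0.25000.
Absolute risk reduction = 0.25000 − 0.11556 = 0.13444
NNT = 1 / ARR = 1 / 0.13444 = 7.438 → round up → 8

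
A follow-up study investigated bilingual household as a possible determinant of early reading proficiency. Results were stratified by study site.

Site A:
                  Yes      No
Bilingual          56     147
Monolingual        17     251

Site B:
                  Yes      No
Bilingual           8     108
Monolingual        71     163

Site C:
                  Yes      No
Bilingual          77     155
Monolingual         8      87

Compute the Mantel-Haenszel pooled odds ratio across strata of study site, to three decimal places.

OR_MH = Σ(aᵢdᵢ/nᵢ) / Σ(bᵢcᵢ/nᵢ), where nᵢ is the stratum total.
Stratum 1 (Site A): n = 471; a·d/n = 56·251/471 = 29.8429; b·c/n = 147·17/471 = 5.3057
Stratum 2 (Site B): n = 350; a·d/n = 8·163/350 = 3.7257; b·c/n = 108·71/350 = 21.9086
Stratum 3 (Site C): n = 327; a·d/n = 77·87/327 = 20.4862; b·c/n = 155·8/327 = 3.7920
OR_MH = (29.8429 + 3.7257 + 20.4862) / (5.3057 + 21.9086 + 3.7920) = 54.0548 / 31.0064 = 1.74335

1.743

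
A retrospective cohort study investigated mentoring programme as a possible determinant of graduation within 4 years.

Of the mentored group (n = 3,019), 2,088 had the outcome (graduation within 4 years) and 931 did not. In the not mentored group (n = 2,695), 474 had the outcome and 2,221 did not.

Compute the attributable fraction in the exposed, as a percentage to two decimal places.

74.57

From the description: a = 2088, b = 931, c = 474, d = 2221.
Risk in exposed = 2088/3019 = 0.69162; risk in unexposed = 474/2695 = 0.17588.
RR = 0.69162/0.17588 = 3.93231
AR% = (RR − 1)/RR × 100 = (3.93231 − 1)/3.93231 × 100 = 74.5697%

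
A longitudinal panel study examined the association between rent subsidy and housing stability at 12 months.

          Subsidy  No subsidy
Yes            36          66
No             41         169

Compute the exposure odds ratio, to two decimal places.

2.25

Reading the table with exposure as columns: a = 36 (Subsidy, case), b = 41 (Subsidy, non-case), c = 66 (No subsidy, case), d = 169.
OR = (a·d)/(b·c) = (36 × 169) / (41 × 66) = 6084 / 2706 = 2.24834
The odds of housing stability at 12 months are about 2.25 times as high in the subsidy group.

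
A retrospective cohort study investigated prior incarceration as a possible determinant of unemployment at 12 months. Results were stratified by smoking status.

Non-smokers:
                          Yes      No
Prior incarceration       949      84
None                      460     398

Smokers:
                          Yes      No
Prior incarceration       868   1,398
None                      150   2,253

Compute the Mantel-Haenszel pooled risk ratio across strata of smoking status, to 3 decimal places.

2.707

RR_MH = Σ(aᵢ·n₀ᵢ/nᵢ) / Σ(cᵢ·n₁ᵢ/nᵢ), with n₁ᵢ = aᵢ+bᵢ (exposed), n₀ᵢ = cᵢ+dᵢ (unexposed), nᵢ = n₁ᵢ+n₀ᵢ.
Stratum 1 (Non-smokers): n₁ = 1033, n₀ = 858, n = 1891; a·n₀/n = 949·858/1891 = 430.5880; c·n₁/n = 460·1033/1891 = 251.2850
Stratum 2 (Smokers): n₁ = 2266, n₀ = 2403, n = 4669; a·n₀/n = 868·2403/4669 = 446.7346; c·n₁/n = 150·2266/4669 = 72.7993
RR_MH = (430.5880 + 446.7346) / (251.2850 + 72.7993) = 877.3227 / 324.0843 = 2.70708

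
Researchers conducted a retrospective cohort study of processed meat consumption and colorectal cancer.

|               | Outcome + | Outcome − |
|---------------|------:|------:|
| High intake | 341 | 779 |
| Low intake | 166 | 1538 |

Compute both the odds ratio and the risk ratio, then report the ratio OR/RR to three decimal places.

Cells: a = 341, b = 779, c = 166, d = 1538.
OR = (341·1538)/(779·166) = 524458/129314 = 4.05569
Risk in exposed = 341/1120 = 0.30446; risk in unexposed = 166/1704 = 0.09742; RR = 3.12534
OR/RR = 4.05569 / 3.12534 = 1.29768
The outcome is not rare, so the OR lies further from 1 than the RR.

1.298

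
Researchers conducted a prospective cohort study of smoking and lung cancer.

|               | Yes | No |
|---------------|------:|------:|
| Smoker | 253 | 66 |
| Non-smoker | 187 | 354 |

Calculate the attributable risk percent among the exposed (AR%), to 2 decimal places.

Cells: a = 253, b = 66, c = 187, d = 354.
Risk in exposed = 253/319 = 0.79310; risk in unexposed = 187/541 = 0.34566.
RR = 0.79310/0.34566 = 2.29449
AR% = (RR − 1)/RR × 100 = (2.29449 − 1)/2.29449 × 100 = 56.4173%

56.42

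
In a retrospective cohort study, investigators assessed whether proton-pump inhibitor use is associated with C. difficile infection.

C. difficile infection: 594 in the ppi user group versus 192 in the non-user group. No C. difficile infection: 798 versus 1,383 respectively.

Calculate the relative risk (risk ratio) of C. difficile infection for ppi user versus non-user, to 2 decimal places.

From the description: a = 594, b = 798, c = 192, d = 1383.
Risk in exposed = 594/1392 = 0.42672; risk in unexposed = 192/1575 = 0.12190.
RR = 0.42672 / 0.12190 = 3.50047
The risk among the exposed is 3.50 times that among the unexposed.

3.50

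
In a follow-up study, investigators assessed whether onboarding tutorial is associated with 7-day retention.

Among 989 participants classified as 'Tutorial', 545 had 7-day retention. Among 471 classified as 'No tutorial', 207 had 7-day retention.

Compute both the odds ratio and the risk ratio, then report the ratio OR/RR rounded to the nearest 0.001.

From the description: a = 545, b = 444, c = 207, d = 264.
OR = (545·264)/(444·207) = 143880/91908 = 1.56548
Risk in exposed = 545/989 = 0.55106; risk in unexposed = 207/471 = 0.43949; RR = 1.25386
OR/RR = 1.56548 / 1.25386 = 1.24852
The outcome is not rare, so the OR lies further from 1 than the RR.

1.249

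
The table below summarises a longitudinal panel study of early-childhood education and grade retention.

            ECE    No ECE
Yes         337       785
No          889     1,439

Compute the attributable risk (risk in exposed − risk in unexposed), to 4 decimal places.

-0.0781

Reading the table with exposure as columns: a = 337 (ECE, case), b = 889 (ECE, non-case), c = 785 (No ECE, case), d = 1439.
Risk in exposed = 337/1226 = 0.274878; risk in unexposed = 785/2224 = 0.352968.
Risk difference = 0.274878 − 0.352968 = -0.078090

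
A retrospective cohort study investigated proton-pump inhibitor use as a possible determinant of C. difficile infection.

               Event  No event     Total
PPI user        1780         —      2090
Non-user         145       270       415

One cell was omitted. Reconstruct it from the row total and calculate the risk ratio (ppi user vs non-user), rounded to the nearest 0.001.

The missing cell is in the exposed row: 2090 − 1780 = 310.
So a = 1780, b = 310, c = 145, d = 270.
RR = [a/(a+b)] / [c/(c+d)] = (1780/2090) / (145/415) = 0.85167/0.34940 = 2.43755

2.438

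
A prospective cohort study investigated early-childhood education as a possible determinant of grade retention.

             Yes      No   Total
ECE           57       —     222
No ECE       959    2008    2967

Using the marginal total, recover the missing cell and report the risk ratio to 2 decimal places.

The missing cell is in the exposed row: 222 − 57 = 165.
So a = 57, b = 165, c = 959, d = 2008.
RR = [a/(a+b)] / [c/(c+d)] = (57/222) / (959/2967) = 0.25676/0.32322 = 0.79437

0.79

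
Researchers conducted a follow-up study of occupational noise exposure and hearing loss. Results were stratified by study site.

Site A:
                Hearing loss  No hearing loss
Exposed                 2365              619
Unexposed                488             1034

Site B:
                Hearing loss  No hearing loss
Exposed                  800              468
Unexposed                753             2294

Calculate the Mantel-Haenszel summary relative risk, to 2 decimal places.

RR_MH = Σ(aᵢ·n₀ᵢ/nᵢ) / Σ(cᵢ·n₁ᵢ/nᵢ), with n₁ᵢ = aᵢ+bᵢ (exposed), n₀ᵢ = cᵢ+dᵢ (unexposed), nᵢ = n₁ᵢ+n₀ᵢ.
Stratum 1 (Site A): n₁ = 2984, n₀ = 1522, n = 4506; a·n₀/n = 2365·1522/4506 = 798.8304; c·n₁/n = 488·2984/4506 = 323.1673
Stratum 2 (Site B): n₁ = 1268, n₀ = 3047, n = 4315; a·n₀/n = 800·3047/4315 = 564.9131; c·n₁/n = 753·1268/4315 = 221.2756
RR_MH = (798.8304 + 564.9131) / (323.1673 + 221.2756) = 1363.7435 / 544.4429 = 2.50484

2.50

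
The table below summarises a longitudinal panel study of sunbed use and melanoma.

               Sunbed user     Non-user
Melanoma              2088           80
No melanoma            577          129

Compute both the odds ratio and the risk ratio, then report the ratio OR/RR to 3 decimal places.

2.851

Reading the table with exposure as columns: a = 2088 (Sunbed user, case), b = 577 (Sunbed user, non-case), c = 80 (Non-user, case), d = 129.
OR = (2088·129)/(577·80) = 269352/46160 = 5.83518
Risk in exposed = 2088/2665 = 0.78349; risk in unexposed = 80/209 = 0.38278; RR = 2.04687
OR/RR = 5.83518 / 2.04687 = 2.85079
The outcome is not rare, so the OR lies further from 1 than the RR.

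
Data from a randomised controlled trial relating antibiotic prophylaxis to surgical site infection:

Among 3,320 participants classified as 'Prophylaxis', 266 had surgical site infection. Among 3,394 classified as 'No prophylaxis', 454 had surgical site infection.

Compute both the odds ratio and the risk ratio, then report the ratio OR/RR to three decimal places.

0.942

From the description: a = 266, b = 3054, c = 454, d = 2940.
OR = (266·2940)/(3054·454) = 782040/1386516 = 0.56403
Risk in exposed = 266/3320 = 0.08012; risk in unexposed = 454/3394 = 0.13377; RR = 0.59896
OR/RR = 0.56403 / 0.59896 = 0.94168
The outcome is not rare, so the OR lies further from 1 than the RR.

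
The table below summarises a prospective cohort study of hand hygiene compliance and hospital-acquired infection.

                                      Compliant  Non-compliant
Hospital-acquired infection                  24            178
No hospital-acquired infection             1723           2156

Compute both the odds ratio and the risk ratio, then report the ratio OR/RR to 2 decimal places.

0.94

Reading the table with exposure as columns: a = 24 (Compliant, case), b = 1723 (Compliant, non-case), c = 178 (Non-compliant, case), d = 2156.
OR = (24·2156)/(1723·178) = 51744/306694 = 0.16872
Risk in exposed = 24/1747 = 0.01374; risk in unexposed = 178/2334 = 0.07626; RR = 0.18014
OR/RR = 0.16872 / 0.18014 = 0.93660
The outcome is rare in both groups, so OR ≈ RR (ratio near 1).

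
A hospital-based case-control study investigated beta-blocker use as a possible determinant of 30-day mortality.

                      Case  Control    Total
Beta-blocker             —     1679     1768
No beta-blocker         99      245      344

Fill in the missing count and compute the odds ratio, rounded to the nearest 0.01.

The missing cell is in the exposed row: 1768 − 1679 = 89.
So a = 89, b = 1679, c = 99, d = 245.
OR = (a·d)/(b·c) = (89 × 245) / (1679 × 99) = 21805 / 166221 = 0.13118

0.13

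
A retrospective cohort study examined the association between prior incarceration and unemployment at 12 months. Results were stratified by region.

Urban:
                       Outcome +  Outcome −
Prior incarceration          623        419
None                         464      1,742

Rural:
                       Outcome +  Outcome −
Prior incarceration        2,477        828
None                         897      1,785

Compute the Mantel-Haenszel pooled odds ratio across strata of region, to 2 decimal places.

OR_MH = Σ(aᵢdᵢ/nᵢ) / Σ(bᵢcᵢ/nᵢ), where nᵢ is the stratum total.
Stratum 1 (Urban): n = 3248; a·d/n = 623·1742/3248 = 334.1336; b·c/n = 419·464/3248 = 59.8571
Stratum 2 (Rural): n = 5987; a·d/n = 2477·1785/5987 = 738.5076; b·c/n = 828·897/5987 = 124.0548
OR_MH = (334.1336 + 738.5076) / (59.8571 + 124.0548) = 1072.6412 / 183.9119 = 5.83236

5.83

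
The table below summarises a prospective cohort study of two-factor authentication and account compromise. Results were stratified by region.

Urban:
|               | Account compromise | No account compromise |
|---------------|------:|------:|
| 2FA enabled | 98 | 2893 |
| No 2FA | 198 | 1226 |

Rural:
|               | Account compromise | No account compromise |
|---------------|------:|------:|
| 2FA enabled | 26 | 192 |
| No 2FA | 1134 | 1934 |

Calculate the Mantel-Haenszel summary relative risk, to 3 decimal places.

RR_MH = Σ(aᵢ·n₀ᵢ/nᵢ) / Σ(cᵢ·n₁ᵢ/nᵢ), with n₁ᵢ = aᵢ+bᵢ (exposed), n₀ᵢ = cᵢ+dᵢ (unexposed), nᵢ = n₁ᵢ+n₀ᵢ.
Stratum 1 (Urban): n₁ = 2991, n₀ = 1424, n = 4415; a·n₀/n = 98·1424/4415 = 31.6086; c·n₁/n = 198·2991/4415 = 134.1377
Stratum 2 (Rural): n₁ = 218, n₀ = 3068, n = 3286; a·n₀/n = 26·3068/3286 = 24.2751; c·n₁/n = 1134·218/3286 = 75.2319
RR_MH = (31.6086 + 24.2751) / (134.1377 + 75.2319) = 55.8837 / 209.3696 = 0.26691

0.267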